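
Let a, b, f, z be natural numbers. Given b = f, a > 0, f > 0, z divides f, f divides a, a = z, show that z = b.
f divides a and a > 0, hence f ≤ a. a = z, so f ≤ z. From z divides f and f > 0, z ≤ f. Since f ≤ z, f = z. Since b = f, b = z. Then z = b.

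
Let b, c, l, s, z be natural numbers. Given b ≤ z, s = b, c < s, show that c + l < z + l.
s = b and c < s, therefore c < b. From b ≤ z, c < z. Then c + l < z + l.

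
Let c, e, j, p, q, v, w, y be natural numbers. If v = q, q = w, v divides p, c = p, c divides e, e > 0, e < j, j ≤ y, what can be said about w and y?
w < y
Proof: From v = q and q = w, v = w. c = p and c divides e, thus p divides e. v divides p, so v divides e. From v = w, w divides e. Since e > 0, w ≤ e. Because e < j and j ≤ y, e < y. Since w ≤ e, w < y.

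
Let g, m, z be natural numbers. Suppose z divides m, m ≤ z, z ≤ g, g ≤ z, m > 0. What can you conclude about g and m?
g = m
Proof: Because g ≤ z and z ≤ g, g = z. Since z divides m and m > 0, z ≤ m. Since m ≤ z, z = m. Since g = z, g = m.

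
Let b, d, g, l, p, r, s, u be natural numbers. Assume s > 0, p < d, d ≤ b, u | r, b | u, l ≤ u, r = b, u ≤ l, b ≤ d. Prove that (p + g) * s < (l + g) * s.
Because r = b and u | r, u | b. Since b | u, b = u. u ≤ l and l ≤ u, thus u = l. Since b = u, b = l. d ≤ b and b ≤ d, so d = b. Because p < d, p < b. Because b = l, p < l. Then p + g < l + g. Since s > 0, (p + g) * s < (l + g) * s.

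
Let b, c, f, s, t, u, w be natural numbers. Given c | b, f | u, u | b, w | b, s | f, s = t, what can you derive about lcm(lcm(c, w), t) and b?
lcm(lcm(c, w), t) | b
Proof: Because c | b and w | b, lcm(c, w) | b. From s = t and s | f, t | f. f | u, so t | u. u | b, so t | b. lcm(c, w) | b, so lcm(lcm(c, w), t) | b.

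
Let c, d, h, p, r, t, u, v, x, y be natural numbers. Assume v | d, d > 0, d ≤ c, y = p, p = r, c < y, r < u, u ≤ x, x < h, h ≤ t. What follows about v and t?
v < t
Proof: Because v | d and d > 0, v ≤ d. y = p and p = r, hence y = r. Since c < y, c < r. Since r < u and u ≤ x, r < x. Since c < r, c < x. d ≤ c, so d < x. v ≤ d, so v < x. Since x < h and h ≤ t, x < t. Since v < x, v < t.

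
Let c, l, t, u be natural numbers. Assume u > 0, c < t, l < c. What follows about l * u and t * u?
l * u < t * u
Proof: From l < c and c < t, l < t. Using u > 0 and multiplying by a positive, l * u < t * u.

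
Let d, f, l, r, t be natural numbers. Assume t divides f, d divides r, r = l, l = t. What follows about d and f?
d divides f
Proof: r = l and l = t, so r = t. Since d divides r, d divides t. t divides f, so d divides f.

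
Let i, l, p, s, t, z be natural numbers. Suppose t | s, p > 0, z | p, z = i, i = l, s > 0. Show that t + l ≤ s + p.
t | s and s > 0, hence t ≤ s. Because z = i and i = l, z = l. Since z | p, l | p. Since p > 0, l ≤ p. t ≤ s, so t + l ≤ s + p.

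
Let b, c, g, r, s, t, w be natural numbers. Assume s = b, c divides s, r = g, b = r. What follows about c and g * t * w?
c divides g * t * w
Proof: s = b and b = r, hence s = r. r = g, so s = g. c divides s, so c divides g. Then c divides g * t. Then c divides g * t * w.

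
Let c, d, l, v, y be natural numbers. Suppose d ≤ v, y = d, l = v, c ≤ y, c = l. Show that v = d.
Because c = l and l = v, c = v. y = d and c ≤ y, hence c ≤ d. c = v, so v ≤ d. Since d ≤ v, v = d.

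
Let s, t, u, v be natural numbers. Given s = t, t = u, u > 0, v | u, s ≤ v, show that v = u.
v | u and u > 0, thus v ≤ u. s = t and t = u, therefore s = u. Since s ≤ v, u ≤ v. v ≤ u, so v = u.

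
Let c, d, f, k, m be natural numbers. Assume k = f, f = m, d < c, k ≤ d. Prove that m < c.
Since k = f and f = m, k = m. From k ≤ d and d < c, k < c. Since k = m, m < c.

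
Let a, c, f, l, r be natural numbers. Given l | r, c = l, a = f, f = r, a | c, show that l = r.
a = f and f = r, hence a = r. a | c, so r | c. Since c = l, r | l. Because l | r, l = r.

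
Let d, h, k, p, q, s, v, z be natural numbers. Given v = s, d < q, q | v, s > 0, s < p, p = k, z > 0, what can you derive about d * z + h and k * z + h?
d * z + h < k * z + h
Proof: v = s and q | v, thus q | s. s > 0, so q ≤ s. Since p = k and s < p, s < k. Because q ≤ s, q < k. d < q, so d < k. Since z > 0, d * z < k * z. Then d * z + h < k * z + h.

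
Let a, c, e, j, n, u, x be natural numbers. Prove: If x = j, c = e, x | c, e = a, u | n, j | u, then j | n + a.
From j | u and u | n, j | n. x = j and x | c, thus j | c. c = e, so j | e. Since e = a, j | a. Since j | n, j | n + a.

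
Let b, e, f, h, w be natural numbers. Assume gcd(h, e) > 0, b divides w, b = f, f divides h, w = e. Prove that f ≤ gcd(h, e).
b = f and b divides w, so f divides w. w = e, so f divides e. Since f divides h, f divides gcd(h, e). gcd(h, e) > 0, so f ≤ gcd(h, e).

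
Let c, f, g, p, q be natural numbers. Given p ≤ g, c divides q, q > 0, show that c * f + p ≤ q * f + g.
c divides q and q > 0, so c ≤ q. By multiplying by a non-negative, c * f ≤ q * f. Since p ≤ g, c * f + p ≤ q * f + g.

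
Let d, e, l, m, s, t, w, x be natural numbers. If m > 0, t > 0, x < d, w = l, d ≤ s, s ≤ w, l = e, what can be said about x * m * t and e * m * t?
x * m * t < e * m * t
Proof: x < d and d ≤ s, so x < s. w = l and s ≤ w, therefore s ≤ l. l = e, so s ≤ e. x < s, so x < e. Since m > 0, by multiplying by a positive, x * m < e * m. From t > 0, by multiplying by a positive, x * m * t < e * m * t.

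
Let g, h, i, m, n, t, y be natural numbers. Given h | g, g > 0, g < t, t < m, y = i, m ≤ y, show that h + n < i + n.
From h | g and g > 0, h ≤ g. Because g < t and t < m, g < m. y = i and m ≤ y, so m ≤ i. g < m, so g < i. Since h ≤ g, h < i. Then h + n < i + n.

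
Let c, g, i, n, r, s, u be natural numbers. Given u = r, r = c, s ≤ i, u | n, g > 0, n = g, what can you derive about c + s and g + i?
c + s ≤ g + i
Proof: From u = r and u | n, r | n. Because n = g, r | g. Because r = c, c | g. g > 0, so c ≤ g. s ≤ i, so c + s ≤ g + i.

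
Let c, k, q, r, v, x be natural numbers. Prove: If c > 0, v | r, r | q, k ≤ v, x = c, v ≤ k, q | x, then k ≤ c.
Since v ≤ k and k ≤ v, v = k. v | r and r | q, thus v | q. x = c and q | x, hence q | c. From v | q, v | c. Because c > 0, v ≤ c. Since v = k, k ≤ c.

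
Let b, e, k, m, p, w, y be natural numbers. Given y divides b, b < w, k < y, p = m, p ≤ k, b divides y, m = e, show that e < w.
From p = m and m = e, p = e. y divides b and b divides y, hence y = b. p ≤ k and k < y, therefore p < y. Since y = b, p < b. From p = e, e < b. Since b < w, e < w.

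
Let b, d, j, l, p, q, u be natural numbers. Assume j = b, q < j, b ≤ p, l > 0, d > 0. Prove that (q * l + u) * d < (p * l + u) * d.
Because j = b and q < j, q < b. b ≤ p, so q < p. Combining with l > 0, by multiplying by a positive, q * l < p * l. Then q * l + u < p * l + u. Since d > 0, by multiplying by a positive, (q * l + u) * d < (p * l + u) * d.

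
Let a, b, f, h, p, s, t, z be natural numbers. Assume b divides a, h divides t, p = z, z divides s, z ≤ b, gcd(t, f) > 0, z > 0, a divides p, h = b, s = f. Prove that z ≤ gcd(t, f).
Since p = z and a divides p, a divides z. b divides a, so b divides z. z > 0, so b ≤ z. z ≤ b, so b = z. h = b and h divides t, therefore b divides t. b = z, so z divides t. s = f and z divides s, therefore z divides f. Since z divides t, z divides gcd(t, f). Since gcd(t, f) > 0, z ≤ gcd(t, f).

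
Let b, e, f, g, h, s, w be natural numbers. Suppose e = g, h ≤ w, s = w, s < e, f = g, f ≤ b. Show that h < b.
s = w and s < e, thus w < e. h ≤ w, so h < e. Since e = g, h < g. Since f = g and f ≤ b, g ≤ b. h < g, so h < b.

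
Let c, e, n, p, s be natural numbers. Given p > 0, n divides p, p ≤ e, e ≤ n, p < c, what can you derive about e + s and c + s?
e + s < c + s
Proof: Since n divides p and p > 0, n ≤ p. From e ≤ n, e ≤ p. Since p ≤ e, p = e. Since p < c, e < c. Then e + s < c + s.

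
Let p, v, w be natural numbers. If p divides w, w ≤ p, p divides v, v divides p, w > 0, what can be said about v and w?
v = w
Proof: Since p divides w and w > 0, p ≤ w. w ≤ p, so w = p. Because p divides v and v divides p, p = v. Since w = p, w = v. Then v = w.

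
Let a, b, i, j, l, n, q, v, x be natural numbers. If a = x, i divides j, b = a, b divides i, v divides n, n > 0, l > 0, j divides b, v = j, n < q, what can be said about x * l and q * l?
x * l < q * l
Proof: b divides i and i divides j, therefore b divides j. Since j divides b, j = b. b = a and a = x, so b = x. Since j = b, j = x. From v = j and v divides n, j divides n. j = x, so x divides n. n > 0, so x ≤ n. n < q, so x < q. Combined with l > 0, by multiplying by a positive, x * l < q * l.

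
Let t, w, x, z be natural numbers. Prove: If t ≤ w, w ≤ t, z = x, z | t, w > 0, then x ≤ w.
Since t ≤ w and w ≤ t, t = w. z = x and z | t, therefore x | t. t = w, so x | w. w > 0, so x ≤ w.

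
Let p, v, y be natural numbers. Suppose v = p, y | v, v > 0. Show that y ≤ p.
y | v and v > 0, therefore y ≤ v. v = p, so y ≤ p.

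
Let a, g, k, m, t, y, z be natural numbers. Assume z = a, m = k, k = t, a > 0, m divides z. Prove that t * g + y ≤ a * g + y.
m = k and k = t, therefore m = t. Because z = a and m divides z, m divides a. Since a > 0, m ≤ a. Since m = t, t ≤ a. By multiplying by a non-negative, t * g ≤ a * g. Then t * g + y ≤ a * g + y.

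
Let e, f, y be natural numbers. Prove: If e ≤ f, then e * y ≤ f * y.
Because e ≤ f, by multiplying by a non-negative, e * y ≤ f * y.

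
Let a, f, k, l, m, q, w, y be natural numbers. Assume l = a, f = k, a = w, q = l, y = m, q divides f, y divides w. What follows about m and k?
m divides k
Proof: Because y = m and y divides w, m divides w. q = l and l = a, thus q = a. Since a = w, q = w. Because q divides f, w divides f. f = k, so w divides k. m divides w, so m divides k.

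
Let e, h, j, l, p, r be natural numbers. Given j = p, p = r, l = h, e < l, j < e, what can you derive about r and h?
r < h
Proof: Because j = p and j < e, p < e. Because e < l, p < l. Since p = r, r < l. l = h, so r < h.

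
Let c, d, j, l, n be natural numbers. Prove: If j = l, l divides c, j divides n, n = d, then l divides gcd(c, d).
j = l and j divides n, hence l divides n. Since n = d, l divides d. Since l divides c, l divides gcd(c, d).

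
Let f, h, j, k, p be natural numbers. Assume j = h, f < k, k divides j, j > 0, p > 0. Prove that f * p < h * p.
Since k divides j and j > 0, k ≤ j. Because f < k, f < j. Since j = h, f < h. Since p > 0, by multiplying by a positive, f * p < h * p.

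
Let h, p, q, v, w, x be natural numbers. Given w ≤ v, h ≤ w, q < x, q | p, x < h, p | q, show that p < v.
q | p and p | q, hence q = p. Since q < x, p < x. Since x < h and h ≤ w, x < w. w ≤ v, so x < v. Since p < x, p < v.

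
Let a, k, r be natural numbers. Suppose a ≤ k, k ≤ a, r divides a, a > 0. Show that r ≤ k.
a ≤ k and k ≤ a, hence a = k. r divides a and a > 0, therefore r ≤ a. Since a = k, r ≤ k.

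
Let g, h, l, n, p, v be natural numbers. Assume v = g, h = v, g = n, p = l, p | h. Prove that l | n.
Because h = v and v = g, h = g. Because g = n, h = n. From p = l and p | h, l | h. h = n, so l | n.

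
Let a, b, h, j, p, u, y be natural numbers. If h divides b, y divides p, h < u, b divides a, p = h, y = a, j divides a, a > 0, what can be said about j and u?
j < u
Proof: From y = a and y divides p, a divides p. Since p = h, a divides h. Since h divides b and b divides a, h divides a. a divides h, so a = h. j divides a and a > 0, therefore j ≤ a. a = h, so j ≤ h. Since h < u, j < u.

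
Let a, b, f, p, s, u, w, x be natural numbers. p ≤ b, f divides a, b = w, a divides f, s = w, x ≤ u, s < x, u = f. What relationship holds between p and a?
p < a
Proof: b = w and p ≤ b, hence p ≤ w. f divides a and a divides f, so f = a. Since u = f, u = a. From s = w and s < x, w < x. Since x ≤ u, w < u. u = a, so w < a. p ≤ w, so p < a.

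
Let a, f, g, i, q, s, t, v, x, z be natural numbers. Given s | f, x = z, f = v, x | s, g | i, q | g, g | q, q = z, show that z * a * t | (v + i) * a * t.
From x = z and x | s, z | s. Since s | f, z | f. f = v, so z | v. g | q and q | g, therefore g = q. From g | i, q | i. Since q = z, z | i. z | v, so z | v + i. Then z * a | (v + i) * a. Then z * a * t | (v + i) * a * t.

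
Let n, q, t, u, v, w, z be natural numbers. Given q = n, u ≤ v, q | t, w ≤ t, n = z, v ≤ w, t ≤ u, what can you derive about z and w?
z | w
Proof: q = n and n = z, thus q = z. Since t ≤ u and u ≤ v, t ≤ v. From v ≤ w, t ≤ w. Since w ≤ t, t = w. q | t, so q | w. q = z, so z | w.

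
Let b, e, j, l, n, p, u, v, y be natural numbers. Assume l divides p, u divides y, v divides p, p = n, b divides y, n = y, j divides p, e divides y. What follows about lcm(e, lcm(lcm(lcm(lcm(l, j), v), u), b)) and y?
lcm(e, lcm(lcm(lcm(lcm(l, j), v), u), b)) divides y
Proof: p = n and n = y, so p = y. Because l divides p and j divides p, lcm(l, j) divides p. Since v divides p, lcm(lcm(l, j), v) divides p. p = y, so lcm(lcm(l, j), v) divides y. From u divides y, lcm(lcm(lcm(l, j), v), u) divides y. From b divides y, lcm(lcm(lcm(lcm(l, j), v), u), b) divides y. e divides y, so lcm(e, lcm(lcm(lcm(lcm(l, j), v), u), b)) divides y.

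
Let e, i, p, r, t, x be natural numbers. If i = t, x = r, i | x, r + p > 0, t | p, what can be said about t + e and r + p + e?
t + e ≤ r + p + e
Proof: Since x = r and i | x, i | r. Since i = t, t | r. t | p, so t | r + p. Since r + p > 0, t ≤ r + p. Then t + e ≤ r + p + e.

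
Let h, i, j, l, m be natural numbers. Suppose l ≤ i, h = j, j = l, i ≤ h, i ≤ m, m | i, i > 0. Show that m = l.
h = j and j = l, hence h = l. Since i ≤ h, i ≤ l. l ≤ i, so l = i. m | i and i > 0, hence m ≤ i. i ≤ m, so i = m. Since l = i, l = m. Then m = l.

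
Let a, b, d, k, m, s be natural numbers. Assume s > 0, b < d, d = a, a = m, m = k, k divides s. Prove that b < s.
a = m and m = k, so a = k. d = a and b < d, hence b < a. Since a = k, b < k. k divides s and s > 0, thus k ≤ s. b < k, so b < s.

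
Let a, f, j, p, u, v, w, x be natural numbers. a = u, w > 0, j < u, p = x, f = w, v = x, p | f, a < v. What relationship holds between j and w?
j < w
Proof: From a = u and a < v, u < v. Since j < u, j < v. Since v = x, j < x. Since f = w and p | f, p | w. Since p = x, x | w. Since w > 0, x ≤ w. j < x, so j < w.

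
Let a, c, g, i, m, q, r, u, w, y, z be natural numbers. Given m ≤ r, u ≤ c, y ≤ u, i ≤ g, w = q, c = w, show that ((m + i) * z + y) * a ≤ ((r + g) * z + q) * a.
m ≤ r and i ≤ g, so m + i ≤ r + g. Then (m + i) * z ≤ (r + g) * z. From c = w and w = q, c = q. u ≤ c, so u ≤ q. y ≤ u, so y ≤ q. (m + i) * z ≤ (r + g) * z, so (m + i) * z + y ≤ (r + g) * z + q. Then ((m + i) * z + y) * a ≤ ((r + g) * z + q) * a.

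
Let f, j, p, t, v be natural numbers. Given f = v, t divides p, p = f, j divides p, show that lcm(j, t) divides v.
p = f and f = v, therefore p = v. j divides p and t divides p, therefore lcm(j, t) divides p. Because p = v, lcm(j, t) divides v.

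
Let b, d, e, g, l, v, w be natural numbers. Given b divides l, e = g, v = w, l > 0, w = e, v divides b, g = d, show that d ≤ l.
e = g and g = d, therefore e = d. v divides b and b divides l, therefore v divides l. Since v = w, w divides l. l > 0, so w ≤ l. w = e, so e ≤ l. Since e = d, d ≤ l.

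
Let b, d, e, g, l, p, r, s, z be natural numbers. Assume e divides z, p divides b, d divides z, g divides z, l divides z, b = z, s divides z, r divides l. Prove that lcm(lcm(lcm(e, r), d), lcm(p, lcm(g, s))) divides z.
r divides l and l divides z, thus r divides z. e divides z, so lcm(e, r) divides z. Since d divides z, lcm(lcm(e, r), d) divides z. Since b = z and p divides b, p divides z. Because g divides z and s divides z, lcm(g, s) divides z. Since p divides z, lcm(p, lcm(g, s)) divides z. lcm(lcm(e, r), d) divides z, so lcm(lcm(lcm(e, r), d), lcm(p, lcm(g, s))) divides z.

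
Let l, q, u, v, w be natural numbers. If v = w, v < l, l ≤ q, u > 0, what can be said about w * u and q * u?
w * u < q * u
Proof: From v < l and l ≤ q, v < q. Because v = w, w < q. Since u > 0, w * u < q * u.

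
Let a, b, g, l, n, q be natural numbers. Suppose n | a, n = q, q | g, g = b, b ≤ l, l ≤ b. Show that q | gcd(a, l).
From n = q and n | a, q | a. Because b ≤ l and l ≤ b, b = l. Since g = b, g = l. Since q | g, q | l. Since q | a, q | gcd(a, l).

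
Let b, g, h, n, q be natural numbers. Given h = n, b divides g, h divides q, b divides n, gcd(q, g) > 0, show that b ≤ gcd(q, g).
h = n and h divides q, so n divides q. b divides n, so b divides q. Since b divides g, b divides gcd(q, g). From gcd(q, g) > 0, b ≤ gcd(q, g).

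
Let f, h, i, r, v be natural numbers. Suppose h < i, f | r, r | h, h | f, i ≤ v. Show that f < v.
f | r and r | h, thus f | h. Since h | f, h = f. From h < i and i ≤ v, h < v. h = f, so f < v.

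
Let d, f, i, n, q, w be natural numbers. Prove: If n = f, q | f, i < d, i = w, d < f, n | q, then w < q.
n = f and n | q, thus f | q. q | f, so f = q. Since i = w and i < d, w < d. From d < f, w < f. f = q, so w < q.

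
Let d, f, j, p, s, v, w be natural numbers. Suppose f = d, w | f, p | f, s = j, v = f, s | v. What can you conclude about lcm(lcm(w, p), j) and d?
lcm(lcm(w, p), j) | d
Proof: Since w | f and p | f, lcm(w, p) | f. Because v = f and s | v, s | f. From s = j, j | f. Since lcm(w, p) | f, lcm(lcm(w, p), j) | f. f = d, so lcm(lcm(w, p), j) | d.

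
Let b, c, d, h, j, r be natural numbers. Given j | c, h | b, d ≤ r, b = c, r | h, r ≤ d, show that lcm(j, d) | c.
r ≤ d and d ≤ r, therefore r = d. r | h and h | b, therefore r | b. From b = c, r | c. Since r = d, d | c. Since j | c, lcm(j, d) | c.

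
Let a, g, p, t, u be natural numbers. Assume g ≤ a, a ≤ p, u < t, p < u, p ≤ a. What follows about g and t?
g < t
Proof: From p ≤ a and a ≤ p, p = a. Since p < u and u < t, p < t. Since p = a, a < t. Since g ≤ a, g < t.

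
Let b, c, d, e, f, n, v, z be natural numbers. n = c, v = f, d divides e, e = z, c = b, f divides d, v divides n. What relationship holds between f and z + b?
f divides z + b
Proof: f divides d and d divides e, so f divides e. Since e = z, f divides z. n = c and c = b, therefore n = b. v divides n, so v divides b. Since v = f, f divides b. Since f divides z, f divides z + b.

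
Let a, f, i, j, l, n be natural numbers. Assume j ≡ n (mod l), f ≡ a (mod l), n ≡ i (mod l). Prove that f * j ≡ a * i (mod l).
j ≡ n (mod l) and n ≡ i (mod l), hence j ≡ i (mod l). Since f ≡ a (mod l), f * j ≡ a * i (mod l).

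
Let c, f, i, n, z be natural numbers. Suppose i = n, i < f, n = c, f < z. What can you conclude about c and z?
c < z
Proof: i = n and n = c, so i = c. i < f, so c < f. Since f < z, c < z.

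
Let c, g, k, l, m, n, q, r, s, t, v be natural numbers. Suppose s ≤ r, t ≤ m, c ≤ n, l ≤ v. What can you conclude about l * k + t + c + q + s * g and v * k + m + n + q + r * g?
l * k + t + c + q + s * g ≤ v * k + m + n + q + r * g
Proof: Because l ≤ v, l * k ≤ v * k. c ≤ n, so c + q ≤ n + q. Since t ≤ m, t + c + q ≤ m + n + q. From s ≤ r, s * g ≤ r * g. Because t + c + q ≤ m + n + q, t + c + q + s * g ≤ m + n + q + r * g. Since l * k ≤ v * k, l * k + t + c + q + s * g ≤ v * k + m + n + q + r * g.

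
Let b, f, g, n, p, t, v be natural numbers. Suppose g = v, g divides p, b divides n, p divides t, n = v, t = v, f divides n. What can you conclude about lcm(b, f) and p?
lcm(b, f) divides p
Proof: g = v and g divides p, so v divides p. t = v and p divides t, so p divides v. Since v divides p, v = p. n = v, so n = p. Because b divides n and f divides n, lcm(b, f) divides n. n = p, so lcm(b, f) divides p.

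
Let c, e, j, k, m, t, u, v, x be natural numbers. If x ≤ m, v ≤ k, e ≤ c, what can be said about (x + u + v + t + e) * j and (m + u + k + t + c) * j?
(x + u + v + t + e) * j ≤ (m + u + k + t + c) * j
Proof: x ≤ m, therefore x + u ≤ m + u. From v ≤ k, v + t ≤ k + t. Since e ≤ c, v + t + e ≤ k + t + c. x + u ≤ m + u, so x + u + v + t + e ≤ m + u + k + t + c. Then (x + u + v + t + e) * j ≤ (m + u + k + t + c) * j.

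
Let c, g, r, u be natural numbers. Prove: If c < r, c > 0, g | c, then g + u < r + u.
g | c and c > 0, thus g ≤ c. Because c < r, g < r. Then g + u < r + u.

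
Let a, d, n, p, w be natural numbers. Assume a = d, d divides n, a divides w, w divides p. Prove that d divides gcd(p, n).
a = d and a divides w, hence d divides w. Since w divides p, d divides p. Since d divides n, d divides gcd(p, n).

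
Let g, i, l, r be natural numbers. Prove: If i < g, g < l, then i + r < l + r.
i < g and g < l, hence i < l. Then i + r < l + r.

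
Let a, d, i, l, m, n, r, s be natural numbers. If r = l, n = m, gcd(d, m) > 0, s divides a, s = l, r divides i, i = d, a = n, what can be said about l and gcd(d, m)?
l ≤ gcd(d, m)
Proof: Because i = d and r divides i, r divides d. r = l, so l divides d. a = n and n = m, therefore a = m. Because s = l and s divides a, l divides a. Since a = m, l divides m. l divides d, so l divides gcd(d, m). gcd(d, m) > 0, so l ≤ gcd(d, m).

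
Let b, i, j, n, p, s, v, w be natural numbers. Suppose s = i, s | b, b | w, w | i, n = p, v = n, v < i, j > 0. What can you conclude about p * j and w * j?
p * j < w * j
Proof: s | b and b | w, thus s | w. s = i, so i | w. Since w | i, i = w. Since v = n and v < i, n < i. n = p, so p < i. Since i = w, p < w. Because j > 0, p * j < w * j.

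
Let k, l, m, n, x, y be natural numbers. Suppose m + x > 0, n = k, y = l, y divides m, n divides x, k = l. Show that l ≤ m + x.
y = l and y divides m, so l divides m. n = k and k = l, thus n = l. n divides x, so l divides x. Because l divides m, l divides m + x. m + x > 0, so l ≤ m + x.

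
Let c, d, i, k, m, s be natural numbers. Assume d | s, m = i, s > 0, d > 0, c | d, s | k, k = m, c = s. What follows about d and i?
d | i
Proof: From c = s and c | d, s | d. Since d > 0, s ≤ d. d | s and s > 0, therefore d ≤ s. s ≤ d, so s = d. k = m and m = i, so k = i. From s | k, s | i. Since s = d, d | i.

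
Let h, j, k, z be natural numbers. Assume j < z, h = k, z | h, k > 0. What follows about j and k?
j < k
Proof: h = k and z | h, so z | k. k > 0, so z ≤ k. j < z, so j < k.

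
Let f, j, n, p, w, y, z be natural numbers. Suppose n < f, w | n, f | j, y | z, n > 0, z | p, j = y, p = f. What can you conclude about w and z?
w < z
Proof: From j = y and f | j, f | y. y | z, so f | z. Because p = f and z | p, z | f. From f | z, f = z. Since w | n and n > 0, w ≤ n. n < f, so w < f. Since f = z, w < z.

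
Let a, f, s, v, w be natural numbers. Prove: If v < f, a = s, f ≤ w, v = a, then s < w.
v = a and v < f, therefore a < f. a = s, so s < f. f ≤ w, so s < w.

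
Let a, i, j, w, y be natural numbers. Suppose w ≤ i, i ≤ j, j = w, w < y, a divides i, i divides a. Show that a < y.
Since j = w and i ≤ j, i ≤ w. Since w ≤ i, w = i. Because i divides a and a divides i, i = a. w = i, so w = a. Since w < y, a < y.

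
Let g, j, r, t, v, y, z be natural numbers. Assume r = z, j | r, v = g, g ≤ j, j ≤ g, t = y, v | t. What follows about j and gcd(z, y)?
j | gcd(z, y)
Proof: r = z and j | r, therefore j | z. g ≤ j and j ≤ g, thus g = j. v = g, so v = j. From t = y and v | t, v | y. Since v = j, j | y. Because j | z, j | gcd(z, y).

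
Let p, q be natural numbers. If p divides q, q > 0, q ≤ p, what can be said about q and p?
q = p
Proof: p divides q and q > 0, thus p ≤ q. Since q ≤ p, p = q. Then q = p.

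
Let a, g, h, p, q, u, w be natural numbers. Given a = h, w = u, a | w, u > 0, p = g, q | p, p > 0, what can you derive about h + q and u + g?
h + q ≤ u + g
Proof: w = u and a | w, hence a | u. a = h, so h | u. u > 0, so h ≤ u. Because q | p and p > 0, q ≤ p. From p = g, q ≤ g. h ≤ u, so h + q ≤ u + g.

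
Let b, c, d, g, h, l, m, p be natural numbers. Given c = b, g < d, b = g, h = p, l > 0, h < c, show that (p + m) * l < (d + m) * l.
c = b and b = g, thus c = g. Because h = p and h < c, p < c. c = g, so p < g. Since g < d, p < d. Then p + m < d + m. Since l > 0, by multiplying by a positive, (p + m) * l < (d + m) * l.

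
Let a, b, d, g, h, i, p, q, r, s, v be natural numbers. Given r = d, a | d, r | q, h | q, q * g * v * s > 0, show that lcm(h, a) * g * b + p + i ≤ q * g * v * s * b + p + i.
r = d and r | q, so d | q. a | d, so a | q. Since h | q, lcm(h, a) | q. Then lcm(h, a) * g | q * g. Then lcm(h, a) * g | q * g * v. Then lcm(h, a) * g | q * g * v * s. Since q * g * v * s > 0, lcm(h, a) * g ≤ q * g * v * s. Then lcm(h, a) * g * b ≤ q * g * v * s * b. Then lcm(h, a) * g * b + p ≤ q * g * v * s * b + p. Then lcm(h, a) * g * b + p + i ≤ q * g * v * s * b + p + i.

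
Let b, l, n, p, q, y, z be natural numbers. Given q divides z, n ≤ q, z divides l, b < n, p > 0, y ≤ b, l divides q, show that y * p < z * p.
z divides l and l divides q, therefore z divides q. Since q divides z, q = z. y ≤ b and b < n, thus y < n. Since n ≤ q, y < q. q = z, so y < z. Combining with p > 0, by multiplying by a positive, y * p < z * p.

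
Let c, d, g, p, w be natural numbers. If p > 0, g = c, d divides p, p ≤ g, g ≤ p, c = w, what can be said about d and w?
d ≤ w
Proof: Since p ≤ g and g ≤ p, p = g. g = c, so p = c. c = w, so p = w. d divides p and p > 0, so d ≤ p. p = w, so d ≤ w.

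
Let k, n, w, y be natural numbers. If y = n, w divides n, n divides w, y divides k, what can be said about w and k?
w divides k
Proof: n divides w and w divides n, so n = w. y = n, so y = w. Since y divides k, w divides k.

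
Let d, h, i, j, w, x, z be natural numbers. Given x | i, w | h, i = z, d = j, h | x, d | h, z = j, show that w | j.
i = z and z = j, so i = j. Because h | x and x | i, h | i. i = j, so h | j. d = j and d | h, thus j | h. h | j, so h = j. From w | h, w | j.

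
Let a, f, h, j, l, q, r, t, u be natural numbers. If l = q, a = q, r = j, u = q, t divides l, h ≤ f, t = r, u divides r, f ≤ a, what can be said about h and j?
h ≤ j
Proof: Since u = q and u divides r, q divides r. l = q and t divides l, thus t divides q. Because t = r, r divides q. q divides r, so q = r. r = j, so q = j. From a = q and f ≤ a, f ≤ q. Since h ≤ f, h ≤ q. q = j, so h ≤ j.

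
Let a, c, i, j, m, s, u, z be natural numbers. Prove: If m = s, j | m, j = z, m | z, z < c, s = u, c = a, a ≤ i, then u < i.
j = z and j | m, hence z | m. Since m | z, z = m. m = s, so z = s. From c = a and z < c, z < a. Since a ≤ i, z < i. Because z = s, s < i. s = u, so u < i.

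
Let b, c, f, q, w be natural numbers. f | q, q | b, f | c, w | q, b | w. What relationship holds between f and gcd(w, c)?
f | gcd(w, c)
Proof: Since q | b and b | w, q | w. w | q, so q = w. f | q, so f | w. f | c, so f | gcd(w, c).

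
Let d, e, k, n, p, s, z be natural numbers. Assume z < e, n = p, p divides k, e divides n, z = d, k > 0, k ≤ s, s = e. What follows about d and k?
d < k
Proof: Because n = p and e divides n, e divides p. p divides k, so e divides k. Because k > 0, e ≤ k. s = e and k ≤ s, so k ≤ e. e ≤ k, so e = k. z = d and z < e, hence d < e. Since e = k, d < k.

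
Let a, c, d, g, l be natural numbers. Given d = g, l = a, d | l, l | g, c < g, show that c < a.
From d = g and d | l, g | l. Because l | g, g = l. Since l = a, g = a. Since c < g, c < a.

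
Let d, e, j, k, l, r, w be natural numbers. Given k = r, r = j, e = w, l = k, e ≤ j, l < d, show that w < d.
Because e = w and e ≤ j, w ≤ j. l = k and k = r, hence l = r. Because r = j, l = j. Since l < d, j < d. Since w ≤ j, w < d.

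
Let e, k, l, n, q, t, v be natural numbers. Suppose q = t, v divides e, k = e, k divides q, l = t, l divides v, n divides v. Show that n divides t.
Because k = e and k divides q, e divides q. v divides e, so v divides q. Since q = t, v divides t. l = t and l divides v, therefore t divides v. Since v divides t, v = t. Since n divides v, n divides t.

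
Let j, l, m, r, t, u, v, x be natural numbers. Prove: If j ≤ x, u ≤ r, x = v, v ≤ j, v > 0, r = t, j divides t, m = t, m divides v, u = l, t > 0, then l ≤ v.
m = t and m divides v, hence t divides v. Since v > 0, t ≤ v. Since x = v and j ≤ x, j ≤ v. Since v ≤ j, j = v. Since j divides t, v divides t. Since t > 0, v ≤ t. Because t ≤ v, t = v. r = t, so r = v. Since u ≤ r, u ≤ v. Since u = l, l ≤ v.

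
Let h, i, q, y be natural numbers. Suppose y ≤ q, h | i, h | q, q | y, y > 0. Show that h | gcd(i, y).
q | y and y > 0, hence q ≤ y. From y ≤ q, q = y. h | q, so h | y. Since h | i, h | gcd(i, y).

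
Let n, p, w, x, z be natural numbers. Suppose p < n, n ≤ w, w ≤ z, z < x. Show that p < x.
p < n and n ≤ w, so p < w. w ≤ z and z < x, hence w < x. Since p < w, p < x.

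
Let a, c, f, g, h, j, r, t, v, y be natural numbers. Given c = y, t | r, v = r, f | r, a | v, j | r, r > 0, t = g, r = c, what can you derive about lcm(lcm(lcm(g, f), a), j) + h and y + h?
lcm(lcm(lcm(g, f), a), j) + h ≤ y + h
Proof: r = c and c = y, therefore r = y. t = g and t | r, therefore g | r. Since f | r, lcm(g, f) | r. v = r and a | v, so a | r. lcm(g, f) | r, so lcm(lcm(g, f), a) | r. Since j | r, lcm(lcm(lcm(g, f), a), j) | r. Since r > 0, lcm(lcm(lcm(g, f), a), j) ≤ r. Since r = y, lcm(lcm(lcm(g, f), a), j) ≤ y. Then lcm(lcm(lcm(g, f), a), j) + h ≤ y + h.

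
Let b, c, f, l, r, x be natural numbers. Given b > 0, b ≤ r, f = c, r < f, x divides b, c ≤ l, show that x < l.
Since x divides b and b > 0, x ≤ b. Since b ≤ r, x ≤ r. Because f = c and r < f, r < c. Since c ≤ l, r < l. Since x ≤ r, x < l.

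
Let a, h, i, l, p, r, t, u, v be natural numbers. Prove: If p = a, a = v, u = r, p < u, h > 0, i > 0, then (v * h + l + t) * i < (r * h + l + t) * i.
From p = a and a = v, p = v. Since u = r and p < u, p < r. p = v, so v < r. Since h > 0, by multiplying by a positive, v * h < r * h. Then v * h + l < r * h + l. Then v * h + l + t < r * h + l + t. From i > 0, by multiplying by a positive, (v * h + l + t) * i < (r * h + l + t) * i.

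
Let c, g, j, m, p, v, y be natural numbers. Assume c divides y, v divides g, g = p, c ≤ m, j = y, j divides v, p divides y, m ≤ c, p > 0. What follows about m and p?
m ≤ p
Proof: Because j divides v and v divides g, j divides g. Since g = p, j divides p. Since j = y, y divides p. p divides y, so y = p. c ≤ m and m ≤ c, thus c = m. c divides y, so m divides y. y = p, so m divides p. Since p > 0, m ≤ p.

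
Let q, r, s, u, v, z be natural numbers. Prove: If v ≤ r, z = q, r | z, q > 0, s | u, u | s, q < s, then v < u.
Because z = q and r | z, r | q. q > 0, so r ≤ q. v ≤ r, so v ≤ q. From s | u and u | s, s = u. q < s, so q < u. v ≤ q, so v < u.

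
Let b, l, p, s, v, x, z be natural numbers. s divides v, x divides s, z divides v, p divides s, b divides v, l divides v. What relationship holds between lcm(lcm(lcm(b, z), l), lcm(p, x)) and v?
lcm(lcm(lcm(b, z), l), lcm(p, x)) divides v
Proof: b divides v and z divides v, hence lcm(b, z) divides v. From l divides v, lcm(lcm(b, z), l) divides v. p divides s and x divides s, therefore lcm(p, x) divides s. Since s divides v, lcm(p, x) divides v. lcm(lcm(b, z), l) divides v, so lcm(lcm(lcm(b, z), l), lcm(p, x)) divides v.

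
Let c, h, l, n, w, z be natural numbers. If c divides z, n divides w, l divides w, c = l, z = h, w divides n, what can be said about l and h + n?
l divides h + n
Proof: c = l and c divides z, therefore l divides z. Since z = h, l divides h. w divides n and n divides w, thus w = n. l divides w, so l divides n. Since l divides h, l divides h + n.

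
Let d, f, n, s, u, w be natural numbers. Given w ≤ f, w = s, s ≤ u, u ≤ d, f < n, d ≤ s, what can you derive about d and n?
d < n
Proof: Because s ≤ u and u ≤ d, s ≤ d. Since d ≤ s, s = d. w ≤ f and f < n, so w < n. Since w = s, s < n. Because s = d, d < n.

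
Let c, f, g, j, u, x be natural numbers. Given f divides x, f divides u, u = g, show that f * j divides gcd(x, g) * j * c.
u = g and f divides u, hence f divides g. From f divides x, f divides gcd(x, g). Then f * j divides gcd(x, g) * j. Then f * j divides gcd(x, g) * j * c.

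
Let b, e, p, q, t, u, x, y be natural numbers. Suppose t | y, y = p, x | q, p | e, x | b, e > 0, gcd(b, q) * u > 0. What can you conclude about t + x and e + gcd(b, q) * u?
t + x ≤ e + gcd(b, q) * u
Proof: Because y = p and t | y, t | p. Because p | e, t | e. e > 0, so t ≤ e. Since x | b and x | q, x | gcd(b, q). Then x | gcd(b, q) * u. gcd(b, q) * u > 0, so x ≤ gcd(b, q) * u. Since t ≤ e, t + x ≤ e + gcd(b, q) * u.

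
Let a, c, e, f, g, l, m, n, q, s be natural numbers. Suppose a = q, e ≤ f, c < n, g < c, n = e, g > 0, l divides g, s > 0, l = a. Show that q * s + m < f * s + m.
l = a and a = q, so l = q. l divides g and g > 0, hence l ≤ g. From g < c and c < n, g < n. Since n = e, g < e. l ≤ g, so l < e. Since l = q, q < e. e ≤ f, so q < f. Since s > 0, by multiplying by a positive, q * s < f * s. Then q * s + m < f * s + m.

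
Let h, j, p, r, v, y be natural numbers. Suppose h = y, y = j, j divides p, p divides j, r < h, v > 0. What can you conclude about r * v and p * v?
r * v < p * v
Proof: From j divides p and p divides j, j = p. y = j, so y = p. Since h = y, h = p. Since r < h, r < p. From v > 0, by multiplying by a positive, r * v < p * v.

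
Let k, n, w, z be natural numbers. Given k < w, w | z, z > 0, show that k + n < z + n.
w | z and z > 0, hence w ≤ z. k < w, so k < z. Then k + n < z + n.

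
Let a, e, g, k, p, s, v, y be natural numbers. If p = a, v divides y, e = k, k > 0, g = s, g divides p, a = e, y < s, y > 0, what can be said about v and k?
v < k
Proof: v divides y and y > 0, so v ≤ y. Since y < s, v < s. a = e and e = k, therefore a = k. From p = a and g divides p, g divides a. g = s, so s divides a. a = k, so s divides k. k > 0, so s ≤ k. Since v < s, v < k.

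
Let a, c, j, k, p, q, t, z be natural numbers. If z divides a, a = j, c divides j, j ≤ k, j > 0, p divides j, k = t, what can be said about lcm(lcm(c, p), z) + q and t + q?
lcm(lcm(c, p), z) + q ≤ t + q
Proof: c divides j and p divides j, therefore lcm(c, p) divides j. From a = j and z divides a, z divides j. lcm(c, p) divides j, so lcm(lcm(c, p), z) divides j. j > 0, so lcm(lcm(c, p), z) ≤ j. Since k = t and j ≤ k, j ≤ t. Because lcm(lcm(c, p), z) ≤ j, lcm(lcm(c, p), z) ≤ t. Then lcm(lcm(c, p), z) + q ≤ t + q.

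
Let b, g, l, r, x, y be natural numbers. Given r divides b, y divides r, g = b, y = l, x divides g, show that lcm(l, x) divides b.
From y divides r and r divides b, y divides b. y = l, so l divides b. Because g = b and x divides g, x divides b. l divides b, so lcm(l, x) divides b.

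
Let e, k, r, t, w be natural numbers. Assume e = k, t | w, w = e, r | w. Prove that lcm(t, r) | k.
Because w = e and e = k, w = k. t | w and r | w, so lcm(t, r) | w. w = k, so lcm(t, r) | k.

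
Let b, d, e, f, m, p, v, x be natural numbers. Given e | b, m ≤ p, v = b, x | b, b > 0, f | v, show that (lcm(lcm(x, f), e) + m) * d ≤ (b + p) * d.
v = b and f | v, so f | b. x | b, so lcm(x, f) | b. Because e | b, lcm(lcm(x, f), e) | b. Since b > 0, lcm(lcm(x, f), e) ≤ b. m ≤ p, so lcm(lcm(x, f), e) + m ≤ b + p. Then (lcm(lcm(x, f), e) + m) * d ≤ (b + p) * d.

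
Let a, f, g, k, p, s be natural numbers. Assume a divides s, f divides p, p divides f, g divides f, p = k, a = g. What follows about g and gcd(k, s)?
g divides gcd(k, s)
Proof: f divides p and p divides f, hence f = p. Since p = k, f = k. Since g divides f, g divides k. Because a = g and a divides s, g divides s. g divides k, so g divides gcd(k, s).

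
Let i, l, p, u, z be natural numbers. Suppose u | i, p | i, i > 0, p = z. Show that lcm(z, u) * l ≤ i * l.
p = z and p | i, hence z | i. From u | i, lcm(z, u) | i. Since i > 0, lcm(z, u) ≤ i. Then lcm(z, u) * l ≤ i * l.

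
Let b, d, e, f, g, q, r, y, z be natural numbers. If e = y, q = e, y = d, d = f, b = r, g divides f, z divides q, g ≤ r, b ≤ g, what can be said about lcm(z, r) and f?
lcm(z, r) divides f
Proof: e = y and y = d, thus e = d. Since d = f, e = f. q = e and z divides q, therefore z divides e. From e = f, z divides f. b = r and b ≤ g, therefore r ≤ g. g ≤ r, so g = r. Because g divides f, r divides f. z divides f, so lcm(z, r) divides f.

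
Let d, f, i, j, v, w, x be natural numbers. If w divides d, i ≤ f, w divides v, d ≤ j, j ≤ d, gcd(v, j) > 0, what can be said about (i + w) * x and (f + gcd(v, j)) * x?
(i + w) * x ≤ (f + gcd(v, j)) * x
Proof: d ≤ j and j ≤ d, so d = j. w divides d, so w divides j. w divides v, so w divides gcd(v, j). Since gcd(v, j) > 0, w ≤ gcd(v, j). Since i ≤ f, i + w ≤ f + gcd(v, j). By multiplying by a non-negative, (i + w) * x ≤ (f + gcd(v, j)) * x.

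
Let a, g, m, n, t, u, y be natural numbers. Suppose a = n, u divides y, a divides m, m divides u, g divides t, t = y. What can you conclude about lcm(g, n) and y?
lcm(g, n) divides y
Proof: t = y and g divides t, thus g divides y. Since a = n and a divides m, n divides m. m divides u, so n divides u. u divides y, so n divides y. g divides y, so lcm(g, n) divides y.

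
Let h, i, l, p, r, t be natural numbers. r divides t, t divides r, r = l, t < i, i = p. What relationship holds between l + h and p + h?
l + h < p + h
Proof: t divides r and r divides t, so t = r. Since r = l, t = l. Because i = p and t < i, t < p. Since t = l, l < p. Then l + h < p + h.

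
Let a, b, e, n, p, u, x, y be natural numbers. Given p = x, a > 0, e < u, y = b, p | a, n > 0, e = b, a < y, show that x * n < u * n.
Since p | a and a > 0, p ≤ a. Since a < y, p < y. From y = b, p < b. From e = b and e < u, b < u. Since p < b, p < u. p = x, so x < u. Since n > 0, x * n < u * n.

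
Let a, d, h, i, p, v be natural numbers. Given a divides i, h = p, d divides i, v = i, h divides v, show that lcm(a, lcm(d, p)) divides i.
From h = p and h divides v, p divides v. Since v = i, p divides i. Since d divides i, lcm(d, p) divides i. Since a divides i, lcm(a, lcm(d, p)) divides i.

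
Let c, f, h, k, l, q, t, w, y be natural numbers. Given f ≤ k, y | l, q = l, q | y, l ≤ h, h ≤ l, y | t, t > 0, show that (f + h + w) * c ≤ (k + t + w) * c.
Because q = l and q | y, l | y. y | l, so y = l. l ≤ h and h ≤ l, thus l = h. Since y = l, y = h. y | t and t > 0, therefore y ≤ t. Since y = h, h ≤ t. Then h + w ≤ t + w. Because f ≤ k, f + h + w ≤ k + t + w. Then (f + h + w) * c ≤ (k + t + w) * c.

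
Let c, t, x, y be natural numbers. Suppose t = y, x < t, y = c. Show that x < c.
Because t = y and x < t, x < y. y = c, so x < c.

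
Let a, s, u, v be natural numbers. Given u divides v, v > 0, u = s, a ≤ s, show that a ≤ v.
Since u divides v and v > 0, u ≤ v. u = s, so s ≤ v. Since a ≤ s, a ≤ v.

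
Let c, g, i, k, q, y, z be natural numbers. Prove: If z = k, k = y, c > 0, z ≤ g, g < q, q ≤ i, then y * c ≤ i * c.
z = k and z ≤ g, thus k ≤ g. Since g < q, k < q. k = y, so y < q. q ≤ i, so y < i. c > 0, so y * c < i * c. Then y * c ≤ i * c.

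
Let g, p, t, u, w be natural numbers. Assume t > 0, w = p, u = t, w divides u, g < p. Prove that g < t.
Because u = t and w divides u, w divides t. Since w = p, p divides t. Since t > 0, p ≤ t. g < p, so g < t.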